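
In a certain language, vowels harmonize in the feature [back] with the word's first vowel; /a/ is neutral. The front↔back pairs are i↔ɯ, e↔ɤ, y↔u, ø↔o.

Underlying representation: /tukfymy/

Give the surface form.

/y/ harmonizes with /u/ ([+back]) → [u]
/y/ harmonizes with /u/ ([+back]) → [u]

[tukfumu]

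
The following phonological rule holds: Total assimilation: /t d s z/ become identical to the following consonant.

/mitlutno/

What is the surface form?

[millunno]

/t/ before /l/ → [l] (total assimilation)
/t/ before /n/ → [n] (total assimilation)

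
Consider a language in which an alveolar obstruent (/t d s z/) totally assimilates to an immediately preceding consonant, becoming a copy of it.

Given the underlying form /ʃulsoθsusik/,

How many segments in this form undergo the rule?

2

/s/ after /l/ → [l] (total assimilation)
/s/ after /θ/ → [θ] (total assimilation)
2 segments change.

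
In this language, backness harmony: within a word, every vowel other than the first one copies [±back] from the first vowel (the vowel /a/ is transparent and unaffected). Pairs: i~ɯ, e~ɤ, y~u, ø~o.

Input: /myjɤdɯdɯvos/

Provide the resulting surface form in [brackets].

[myjedidivøs]

/ɤ/ harmonizes with /y/ ([-back]) → [e]
/ɯ/ harmonizes with /y/ ([-back]) → [i]
/ɯ/ harmonizes with /y/ ([-back]) → [i]
/o/ harmonizes with /y/ ([-back]) → [ø]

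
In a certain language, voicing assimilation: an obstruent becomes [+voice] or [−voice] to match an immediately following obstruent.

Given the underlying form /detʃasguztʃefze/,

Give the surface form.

[detʃazgustʃevze]

/s/ before /g/ (voiced) → [z]
/z/ before /tʃ/ (voiceless) → [s]
/f/ before /z/ (voiced) → [v]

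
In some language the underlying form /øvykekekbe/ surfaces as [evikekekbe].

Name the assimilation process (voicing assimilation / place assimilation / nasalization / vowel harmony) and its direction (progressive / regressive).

/ø/→[e] /y/→[i].
Vowels agree with the last vowel, so the harmony is regressive.

vowel harmony, regressive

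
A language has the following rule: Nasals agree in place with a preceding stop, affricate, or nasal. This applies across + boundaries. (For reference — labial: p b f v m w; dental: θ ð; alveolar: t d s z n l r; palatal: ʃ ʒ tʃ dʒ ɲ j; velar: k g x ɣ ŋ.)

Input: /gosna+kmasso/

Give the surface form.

[gosna+kŋasso]

/m/ after /k/ (velar) → [ŋ]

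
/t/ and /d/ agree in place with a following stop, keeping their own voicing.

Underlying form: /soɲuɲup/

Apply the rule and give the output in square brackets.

no segment meets the rule's conditions; no change.

[soɲuɲup]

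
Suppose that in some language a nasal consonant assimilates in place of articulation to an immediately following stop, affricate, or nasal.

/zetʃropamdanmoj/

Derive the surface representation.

/m/ before /d/ (alveolar) → [n]
/n/ before /m/ (labial) → [m]

[zetʃropandammoj]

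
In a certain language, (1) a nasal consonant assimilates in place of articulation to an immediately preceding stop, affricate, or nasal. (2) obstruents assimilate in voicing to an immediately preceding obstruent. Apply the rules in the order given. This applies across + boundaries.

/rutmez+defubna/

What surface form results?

[rutnez+defubma]

Rule 1: /m/ after /t/ (alveolar) → [n]
Rule 1: /n/ after /b/ (labial) → [m]
After rule 1: rutnez+defubma
Rule 2: no segment meets the rule's conditions; no change.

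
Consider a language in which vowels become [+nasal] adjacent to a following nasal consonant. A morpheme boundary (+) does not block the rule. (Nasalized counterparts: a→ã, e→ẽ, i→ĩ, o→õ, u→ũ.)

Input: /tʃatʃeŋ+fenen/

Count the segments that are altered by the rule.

3

/e/ before nasal /ŋ/ → [ẽ]
/e/ before nasal /n/ → [ẽ]
/e/ before nasal /n/ → [ẽ]
3 segments change.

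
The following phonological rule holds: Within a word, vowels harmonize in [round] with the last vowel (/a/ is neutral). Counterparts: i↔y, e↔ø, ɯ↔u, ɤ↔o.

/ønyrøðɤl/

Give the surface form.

[enireðɤl]

/ø/ harmonizes with /ɤ/ ([-round]) → [e]
/y/ harmonizes with /ɤ/ ([-round]) → [i]
/ø/ harmonizes with /ɤ/ ([-round]) → [e]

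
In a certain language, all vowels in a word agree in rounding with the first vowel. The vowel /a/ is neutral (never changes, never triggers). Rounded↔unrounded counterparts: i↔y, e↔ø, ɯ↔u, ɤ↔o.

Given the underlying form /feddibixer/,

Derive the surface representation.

[feddibixer]

no segment meets the rule's conditions; no change.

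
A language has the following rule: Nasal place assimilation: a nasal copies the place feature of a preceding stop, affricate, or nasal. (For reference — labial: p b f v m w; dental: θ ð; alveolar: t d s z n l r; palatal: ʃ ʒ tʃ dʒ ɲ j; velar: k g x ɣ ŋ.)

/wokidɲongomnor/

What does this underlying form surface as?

/ɲ/ after /d/ (alveolar) → [n]
/n/ after /m/ (labial) → [m]

[wokidnongommor]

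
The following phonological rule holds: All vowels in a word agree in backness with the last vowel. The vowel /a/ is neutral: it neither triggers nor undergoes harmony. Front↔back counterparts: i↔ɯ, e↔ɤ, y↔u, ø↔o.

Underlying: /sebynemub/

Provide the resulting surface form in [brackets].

[sɤbunɤmub]

/e/ harmonizes with /u/ ([+back]) → [ɤ]
/y/ harmonizes with /u/ ([+back]) → [u]
/e/ harmonizes with /u/ ([+back]) → [ɤ]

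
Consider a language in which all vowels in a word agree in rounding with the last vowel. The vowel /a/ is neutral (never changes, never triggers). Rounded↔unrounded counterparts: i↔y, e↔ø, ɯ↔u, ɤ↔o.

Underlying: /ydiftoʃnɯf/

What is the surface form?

[idiftɤʃnɯf]

/y/ harmonizes with /ɯ/ ([-round]) → [i]
/o/ harmonizes with /ɯ/ ([-round]) → [ɤ]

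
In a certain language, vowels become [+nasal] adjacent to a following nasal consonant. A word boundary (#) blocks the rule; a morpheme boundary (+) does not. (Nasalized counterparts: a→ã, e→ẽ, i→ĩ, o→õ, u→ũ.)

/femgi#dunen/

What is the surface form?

[fẽmgi#dũnẽn]

/e/ before nasal /m/ → [ẽ]
/u/ before nasal /n/ → [ũ]
/e/ before nasal /n/ → [ẽ]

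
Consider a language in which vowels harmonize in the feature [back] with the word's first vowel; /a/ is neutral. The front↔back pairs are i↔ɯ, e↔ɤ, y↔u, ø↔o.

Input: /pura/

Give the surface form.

[pura]

no segment meets the rule's conditions; no change.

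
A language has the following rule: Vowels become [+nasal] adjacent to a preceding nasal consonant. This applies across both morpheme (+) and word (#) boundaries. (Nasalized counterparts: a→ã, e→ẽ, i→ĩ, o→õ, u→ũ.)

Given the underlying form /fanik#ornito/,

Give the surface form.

[fanĩk#ornĩto]

/i/ after nasal /n/ → [ĩ]
/i/ after nasal /n/ → [ĩ]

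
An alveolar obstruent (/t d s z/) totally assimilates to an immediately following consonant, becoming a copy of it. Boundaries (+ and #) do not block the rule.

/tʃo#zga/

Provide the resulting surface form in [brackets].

/z/ before /g/ → [g] (total assimilation)

[tʃo#gga]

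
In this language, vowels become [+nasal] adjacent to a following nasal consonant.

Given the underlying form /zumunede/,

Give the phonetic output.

/u/ before nasal /m/ → [ũ]
/u/ before nasal /n/ → [ũ]

[zũmũnede]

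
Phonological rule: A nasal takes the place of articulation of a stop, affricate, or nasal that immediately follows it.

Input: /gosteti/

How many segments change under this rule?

No segment meets the rule's conditions.

0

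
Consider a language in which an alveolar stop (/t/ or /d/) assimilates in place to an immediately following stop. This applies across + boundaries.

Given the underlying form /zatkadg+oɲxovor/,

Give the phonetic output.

[zakkagg+oɲxovor]

/t/ before /k/ (velar) → [k]
/d/ before /g/ (velar) → [g]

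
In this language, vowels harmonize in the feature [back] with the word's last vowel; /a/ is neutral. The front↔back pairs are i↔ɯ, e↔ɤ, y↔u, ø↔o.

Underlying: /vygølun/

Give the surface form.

[vugolun]

/y/ harmonizes with /u/ ([+back]) → [u]
/ø/ harmonizes with /u/ ([+back]) → [o]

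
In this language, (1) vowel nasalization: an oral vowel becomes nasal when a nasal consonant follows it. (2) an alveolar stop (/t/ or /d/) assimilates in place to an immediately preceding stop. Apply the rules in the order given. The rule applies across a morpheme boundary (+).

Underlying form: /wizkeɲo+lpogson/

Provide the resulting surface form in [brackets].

Rule 1: /e/ before nasal /ɲ/ → [ẽ]
Rule 1: /o/ before nasal /n/ → [õ]
After rule 1: wizkẽɲo+lpogsõn
Rule 2: no segment meets the rule's conditions; no change.

[wizkẽɲo+lpogsõn]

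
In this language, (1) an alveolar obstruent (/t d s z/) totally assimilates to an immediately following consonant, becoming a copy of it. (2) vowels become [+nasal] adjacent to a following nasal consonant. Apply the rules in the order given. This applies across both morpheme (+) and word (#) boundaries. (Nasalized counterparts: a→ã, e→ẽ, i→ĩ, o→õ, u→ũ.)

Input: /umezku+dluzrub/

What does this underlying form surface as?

Rule 1: /z/ before /k/ → [k] (total assimilation)
Rule 1: /d/ before /l/ → [l] (total assimilation)
Rule 1: /z/ before /r/ → [r] (total assimilation)
After rule 1: umekku+llurrub
Rule 2: /u/ before nasal /m/ → [ũ]

[ũmekku+llurrub]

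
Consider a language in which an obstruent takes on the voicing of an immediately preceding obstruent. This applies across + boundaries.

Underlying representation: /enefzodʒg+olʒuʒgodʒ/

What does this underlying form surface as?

[enefsodʒg+olʒuʒgodʒ]

/z/ after /f/ (voiceless) → [s]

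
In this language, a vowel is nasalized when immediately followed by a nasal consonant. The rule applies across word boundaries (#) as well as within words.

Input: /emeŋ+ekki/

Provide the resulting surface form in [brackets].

[ẽmẽŋ+ekki]

/e/ before nasal /m/ → [ẽ]
/e/ before nasal /ŋ/ → [ẽ]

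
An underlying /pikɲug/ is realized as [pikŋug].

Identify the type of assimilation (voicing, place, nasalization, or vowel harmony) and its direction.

place assimilation, progressive

/ɲ/→[ŋ].
Each target copies a feature from the preceding segment, so the direction is progressive.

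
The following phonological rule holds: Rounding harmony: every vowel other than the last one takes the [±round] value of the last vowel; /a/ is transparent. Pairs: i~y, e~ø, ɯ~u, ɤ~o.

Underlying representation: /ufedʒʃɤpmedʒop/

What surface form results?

[ufødʒʃopmødʒop]

/e/ harmonizes with /o/ ([+round]) → [ø]
/ɤ/ harmonizes with /o/ ([+round]) → [o]
/e/ harmonizes with /o/ ([+round]) → [ø]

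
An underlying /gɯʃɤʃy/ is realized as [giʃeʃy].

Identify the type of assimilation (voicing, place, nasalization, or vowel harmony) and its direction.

vowel harmony, regressive

/ɯ/→[i] /ɤ/→[e].
Vowels agree with the last vowel, so the harmony is regressive.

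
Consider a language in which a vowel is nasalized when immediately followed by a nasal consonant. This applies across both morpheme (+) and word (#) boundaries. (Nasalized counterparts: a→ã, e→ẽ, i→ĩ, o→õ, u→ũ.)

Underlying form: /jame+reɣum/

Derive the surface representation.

/a/ before nasal /m/ → [ã]
/u/ before nasal /m/ → [ũ]

[jãme+reɣũm]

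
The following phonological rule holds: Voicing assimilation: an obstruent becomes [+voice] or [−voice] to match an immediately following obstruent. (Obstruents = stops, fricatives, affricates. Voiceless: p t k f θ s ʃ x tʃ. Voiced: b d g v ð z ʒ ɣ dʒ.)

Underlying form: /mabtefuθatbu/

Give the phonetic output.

[maptefuθadbu]

/b/ before /t/ (voiceless) → [p]
/t/ before /b/ (voiced) → [d]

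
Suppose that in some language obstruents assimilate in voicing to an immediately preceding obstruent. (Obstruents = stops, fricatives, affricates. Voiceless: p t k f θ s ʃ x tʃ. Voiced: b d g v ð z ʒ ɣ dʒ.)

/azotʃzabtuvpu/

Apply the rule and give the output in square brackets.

/z/ after /tʃ/ (voiceless) → [s]
/t/ after /b/ (voiced) → [d]
/p/ after /v/ (voiced) → [b]

[azotʃsabduvbu]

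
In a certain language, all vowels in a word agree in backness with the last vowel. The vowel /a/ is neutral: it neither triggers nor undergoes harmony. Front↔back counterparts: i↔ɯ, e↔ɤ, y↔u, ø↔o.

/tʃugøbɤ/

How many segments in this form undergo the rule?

1

/ø/ harmonizes with /ɤ/ ([+back]) → [o]
1 segment changes.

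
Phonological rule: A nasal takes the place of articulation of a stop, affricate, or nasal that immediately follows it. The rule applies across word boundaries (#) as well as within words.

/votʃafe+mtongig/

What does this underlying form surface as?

[votʃafe+ntoŋgig]

/m/ before /t/ (alveolar) → [n]
/n/ before /g/ (velar) → [ŋ]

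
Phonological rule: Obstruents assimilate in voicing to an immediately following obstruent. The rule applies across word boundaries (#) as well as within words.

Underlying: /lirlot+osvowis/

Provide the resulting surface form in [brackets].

[lirlot+ozvowis]

/s/ before /v/ (voiced) → [z]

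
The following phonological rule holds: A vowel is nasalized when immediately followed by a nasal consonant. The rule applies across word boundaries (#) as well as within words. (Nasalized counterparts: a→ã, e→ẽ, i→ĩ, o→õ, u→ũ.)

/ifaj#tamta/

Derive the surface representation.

/a/ before nasal /m/ → [ã]

[ifaj#tãmta]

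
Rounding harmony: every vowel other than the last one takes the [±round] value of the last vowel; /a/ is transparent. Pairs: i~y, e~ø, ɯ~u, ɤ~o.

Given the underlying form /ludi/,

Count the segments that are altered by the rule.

/u/ harmonizes with /i/ ([-round]) → [ɯ]
1 segment changes.

1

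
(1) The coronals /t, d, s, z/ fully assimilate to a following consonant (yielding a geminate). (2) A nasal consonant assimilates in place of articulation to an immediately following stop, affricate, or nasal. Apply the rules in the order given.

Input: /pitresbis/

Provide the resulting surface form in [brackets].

Rule 1: /t/ before /r/ → [r] (total assimilation)
Rule 1: /s/ before /b/ → [b] (total assimilation)
After rule 1: pirrebbis
Rule 2: no segment meets the rule's conditions; no change.

[pirrebbis]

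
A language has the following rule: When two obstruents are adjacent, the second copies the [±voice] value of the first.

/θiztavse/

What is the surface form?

[θizdavze]

/t/ after /z/ (voiced) → [d]
/s/ after /v/ (voiced) → [z]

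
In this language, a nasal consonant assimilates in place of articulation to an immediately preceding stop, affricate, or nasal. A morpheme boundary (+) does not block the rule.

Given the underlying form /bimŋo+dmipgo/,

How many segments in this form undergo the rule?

/ŋ/ after /m/ (labial) → [m]
/m/ after /d/ (alveolar) → [n]
2 segments change.

2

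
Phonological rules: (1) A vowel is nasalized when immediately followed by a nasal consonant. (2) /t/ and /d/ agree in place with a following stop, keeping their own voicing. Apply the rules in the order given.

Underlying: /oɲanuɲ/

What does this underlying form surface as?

Rule 1: /o/ before nasal /ɲ/ → [õ]
Rule 1: /a/ before nasal /n/ → [ã]
Rule 1: /u/ before nasal /ɲ/ → [ũ]
After rule 1: õɲãnũɲ
Rule 2: no segment meets the rule's conditions; no change.

[õɲãnũɲ]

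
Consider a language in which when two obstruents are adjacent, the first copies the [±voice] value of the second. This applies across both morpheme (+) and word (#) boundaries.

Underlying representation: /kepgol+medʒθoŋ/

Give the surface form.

/p/ before /g/ (voiced) → [b]
/dʒ/ before /θ/ (voiceless) → [tʃ]

[kebgol+metʃθoŋ]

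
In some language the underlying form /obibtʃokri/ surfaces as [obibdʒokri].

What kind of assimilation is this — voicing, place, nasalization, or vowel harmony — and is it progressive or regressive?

/tʃ/→[dʒ].
Each target copies a feature from the preceding segment, so the direction is progressive.

voicing assimilation, progressive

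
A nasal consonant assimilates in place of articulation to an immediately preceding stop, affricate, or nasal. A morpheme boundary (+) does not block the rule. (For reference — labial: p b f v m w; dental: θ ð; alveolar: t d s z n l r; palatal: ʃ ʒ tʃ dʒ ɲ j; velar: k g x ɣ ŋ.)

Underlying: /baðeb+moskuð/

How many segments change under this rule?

0

No segment meets the rule's conditions.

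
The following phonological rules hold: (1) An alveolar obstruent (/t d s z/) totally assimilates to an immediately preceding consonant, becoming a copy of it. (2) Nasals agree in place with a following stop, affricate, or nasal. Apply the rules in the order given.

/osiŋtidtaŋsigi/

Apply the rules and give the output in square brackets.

Rule 1: /t/ after /ŋ/ → [ŋ] (total assimilation)
Rule 1: /t/ after /d/ → [d] (total assimilation)
Rule 1: /s/ after /ŋ/ → [ŋ] (total assimilation)
After rule 1: osiŋŋiddaŋŋigi
Rule 2: no segment meets the rule's conditions; no change.

[osiŋŋiddaŋŋigi]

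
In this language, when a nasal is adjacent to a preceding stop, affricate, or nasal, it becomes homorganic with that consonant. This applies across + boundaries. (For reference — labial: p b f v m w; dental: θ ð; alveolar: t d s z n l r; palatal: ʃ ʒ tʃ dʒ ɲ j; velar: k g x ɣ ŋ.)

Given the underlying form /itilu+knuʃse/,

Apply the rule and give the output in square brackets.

/n/ after /k/ (velar) → [ŋ]

[itilu+kŋuʃse]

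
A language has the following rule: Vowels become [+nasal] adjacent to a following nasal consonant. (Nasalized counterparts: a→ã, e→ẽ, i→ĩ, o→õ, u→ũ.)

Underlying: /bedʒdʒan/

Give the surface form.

/a/ before nasal /n/ → [ã]

[bedʒdʒãn]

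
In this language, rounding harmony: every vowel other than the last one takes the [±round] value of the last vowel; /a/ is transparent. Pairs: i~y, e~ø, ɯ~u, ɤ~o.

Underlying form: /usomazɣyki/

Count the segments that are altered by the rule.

/u/ harmonizes with /i/ ([-round]) → [ɯ]
/o/ harmonizes with /i/ ([-round]) → [ɤ]
/y/ harmonizes with /i/ ([-round]) → [i]
3 segments change.

3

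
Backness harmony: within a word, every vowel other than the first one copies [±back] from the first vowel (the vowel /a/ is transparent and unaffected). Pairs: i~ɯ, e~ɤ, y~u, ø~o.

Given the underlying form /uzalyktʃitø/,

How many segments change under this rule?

/y/ harmonizes with /u/ ([+back]) → [u]
/i/ harmonizes with /u/ ([+back]) → [ɯ]
/ø/ harmonizes with /u/ ([+back]) → [o]
3 segments change.

3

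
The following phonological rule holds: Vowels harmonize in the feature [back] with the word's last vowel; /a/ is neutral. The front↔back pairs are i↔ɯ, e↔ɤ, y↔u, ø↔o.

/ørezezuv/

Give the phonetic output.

/ø/ harmonizes with /u/ ([+back]) → [o]
/e/ harmonizes with /u/ ([+back]) → [ɤ]
/e/ harmonizes with /u/ ([+back]) → [ɤ]

[orɤzɤzuv]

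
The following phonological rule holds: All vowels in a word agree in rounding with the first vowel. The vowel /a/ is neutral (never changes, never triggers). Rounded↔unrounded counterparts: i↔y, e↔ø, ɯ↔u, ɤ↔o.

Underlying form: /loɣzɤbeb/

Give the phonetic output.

[loɣzobøb]

/ɤ/ harmonizes with /o/ ([+round]) → [o]
/e/ harmonizes with /o/ ([+round]) → [ø]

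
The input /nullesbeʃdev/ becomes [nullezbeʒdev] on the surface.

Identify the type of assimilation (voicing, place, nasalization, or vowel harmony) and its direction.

voicing assimilation, regressive

/s/→[z] /ʃ/→[ʒ].
Each target copies a feature from the following segment, so the direction is regressive.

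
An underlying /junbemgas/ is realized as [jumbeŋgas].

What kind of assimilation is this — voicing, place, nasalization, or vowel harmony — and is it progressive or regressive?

/n/→[m] /m/→[ŋ].
Each target copies a feature from the following segment, so the direction is regressive.

place assimilation, regressive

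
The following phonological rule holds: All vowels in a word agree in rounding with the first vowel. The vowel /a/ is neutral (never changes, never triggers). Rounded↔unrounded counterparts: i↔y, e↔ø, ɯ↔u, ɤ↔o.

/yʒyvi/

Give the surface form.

/i/ harmonizes with /y/ ([+round]) → [y]

[yʒyvy]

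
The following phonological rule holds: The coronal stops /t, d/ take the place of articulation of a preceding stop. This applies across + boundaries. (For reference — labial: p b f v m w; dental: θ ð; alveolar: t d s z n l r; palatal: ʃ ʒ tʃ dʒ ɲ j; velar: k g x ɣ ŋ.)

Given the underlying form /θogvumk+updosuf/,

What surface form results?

[θogvumk+upbosuf]

/d/ after /p/ (labial) → [b]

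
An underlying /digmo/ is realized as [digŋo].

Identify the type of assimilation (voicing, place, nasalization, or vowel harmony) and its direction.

/m/→[ŋ].
Each target copies a feature from the preceding segment, so the direction is progressive.

place assimilation, progressive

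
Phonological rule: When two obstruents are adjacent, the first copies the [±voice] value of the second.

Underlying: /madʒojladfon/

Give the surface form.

/d/ before /f/ (voiceless) → [t]

[madʒojlatfon]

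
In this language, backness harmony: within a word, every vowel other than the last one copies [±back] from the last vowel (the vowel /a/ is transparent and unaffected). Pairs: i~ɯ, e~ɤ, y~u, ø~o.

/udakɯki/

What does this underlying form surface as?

[ydakiki]

/u/ harmonizes with /i/ ([-back]) → [y]
/ɯ/ harmonizes with /i/ ([-back]) → [i]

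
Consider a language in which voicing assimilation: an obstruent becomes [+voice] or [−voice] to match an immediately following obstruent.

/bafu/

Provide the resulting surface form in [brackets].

no segment meets the rule's conditions; no change.

[bafu]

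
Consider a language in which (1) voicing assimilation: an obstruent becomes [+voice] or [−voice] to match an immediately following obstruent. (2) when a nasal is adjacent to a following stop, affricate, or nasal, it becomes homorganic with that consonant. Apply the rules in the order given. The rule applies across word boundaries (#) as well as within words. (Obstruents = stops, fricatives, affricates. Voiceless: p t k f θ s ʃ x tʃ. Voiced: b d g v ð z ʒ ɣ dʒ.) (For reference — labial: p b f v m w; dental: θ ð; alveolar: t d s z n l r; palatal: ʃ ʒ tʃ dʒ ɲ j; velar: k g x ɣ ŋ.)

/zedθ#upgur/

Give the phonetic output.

[zetθ#ubgur]

Rule 1: /d/ before /θ/ (voiceless) → [t]
Rule 1: /p/ before /g/ (voiced) → [b]
After rule 1: zetθ#ubgur
Rule 2: no segment meets the rule's conditions; no change.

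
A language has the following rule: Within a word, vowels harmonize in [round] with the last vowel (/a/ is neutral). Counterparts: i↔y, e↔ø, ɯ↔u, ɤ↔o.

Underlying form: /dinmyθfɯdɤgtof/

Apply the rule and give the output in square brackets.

[dynmyθfudogtof]

/i/ harmonizes with /o/ ([+round]) → [y]
/ɯ/ harmonizes with /o/ ([+round]) → [u]
/ɤ/ harmonizes with /o/ ([+round]) → [o]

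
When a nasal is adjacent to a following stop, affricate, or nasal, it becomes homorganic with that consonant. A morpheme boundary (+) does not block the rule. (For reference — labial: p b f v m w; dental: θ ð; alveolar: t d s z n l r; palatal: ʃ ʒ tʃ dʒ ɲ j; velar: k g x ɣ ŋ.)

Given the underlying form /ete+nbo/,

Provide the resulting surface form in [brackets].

[ete+mbo]

/n/ before /b/ (labial) → [m]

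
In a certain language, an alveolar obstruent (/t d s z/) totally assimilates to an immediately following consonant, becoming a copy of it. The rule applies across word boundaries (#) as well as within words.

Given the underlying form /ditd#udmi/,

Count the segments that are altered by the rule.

/t/ before /d/ → [d] (total assimilation)
/d/ before /m/ → [m] (total assimilation)
2 segments change.

2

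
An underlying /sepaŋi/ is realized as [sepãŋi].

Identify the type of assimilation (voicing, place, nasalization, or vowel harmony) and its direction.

/a/→[ã].
Each target copies a feature from the following segment, so the direction is regressive.

nasalization, regressive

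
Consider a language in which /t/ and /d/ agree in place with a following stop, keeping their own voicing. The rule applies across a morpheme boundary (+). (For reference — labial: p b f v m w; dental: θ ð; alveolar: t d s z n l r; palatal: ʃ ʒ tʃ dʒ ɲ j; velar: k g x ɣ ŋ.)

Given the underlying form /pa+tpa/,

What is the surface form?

[pa+ppa]

/t/ before /p/ (labial) → [p]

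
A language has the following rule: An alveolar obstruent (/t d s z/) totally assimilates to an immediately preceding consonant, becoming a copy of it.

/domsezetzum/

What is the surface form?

/s/ after /m/ → [m] (total assimilation)
/z/ after /t/ → [t] (total assimilation)

[dommezettum]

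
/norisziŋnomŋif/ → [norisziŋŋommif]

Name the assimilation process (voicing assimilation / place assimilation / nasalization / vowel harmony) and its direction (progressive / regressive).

/n/→[ŋ] /ŋ/→[m].
Each target copies a feature from the preceding segment, so the direction is progressive.

place assimilation, progressive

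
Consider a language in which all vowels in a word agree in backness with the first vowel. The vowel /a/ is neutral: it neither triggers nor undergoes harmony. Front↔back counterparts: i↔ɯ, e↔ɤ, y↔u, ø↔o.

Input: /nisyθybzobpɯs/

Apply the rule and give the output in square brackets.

/o/ harmonizes with /i/ ([-back]) → [ø]
/ɯ/ harmonizes with /i/ ([-back]) → [i]

[nisyθybzøbpis]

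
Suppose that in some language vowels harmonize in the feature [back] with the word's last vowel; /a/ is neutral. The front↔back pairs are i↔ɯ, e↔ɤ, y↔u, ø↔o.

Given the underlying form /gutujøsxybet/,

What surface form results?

[gytyjøsxybet]

/u/ harmonizes with /e/ ([-back]) → [y]
/u/ harmonizes with /e/ ([-back]) → [y]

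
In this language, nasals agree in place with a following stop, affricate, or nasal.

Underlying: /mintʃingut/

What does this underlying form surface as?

[miɲtʃiŋgut]

/n/ before /tʃ/ (palatal) → [ɲ]
/n/ before /g/ (velar) → [ŋ]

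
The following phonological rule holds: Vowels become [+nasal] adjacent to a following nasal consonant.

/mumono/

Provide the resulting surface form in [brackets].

/u/ before nasal /m/ → [ũ]
/o/ before nasal /n/ → [õ]

[mũmõno]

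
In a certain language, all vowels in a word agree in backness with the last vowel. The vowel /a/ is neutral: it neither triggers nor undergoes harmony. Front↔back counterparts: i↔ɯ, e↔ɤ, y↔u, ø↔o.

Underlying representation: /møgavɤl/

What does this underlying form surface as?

/ø/ harmonizes with /ɤ/ ([+back]) → [o]

[mogavɤl]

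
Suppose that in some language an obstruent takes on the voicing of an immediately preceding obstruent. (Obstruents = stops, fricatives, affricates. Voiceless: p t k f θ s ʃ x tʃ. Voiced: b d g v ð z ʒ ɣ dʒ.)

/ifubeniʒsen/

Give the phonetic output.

/s/ after /ʒ/ (voiced) → [z]

[ifubeniʒzen]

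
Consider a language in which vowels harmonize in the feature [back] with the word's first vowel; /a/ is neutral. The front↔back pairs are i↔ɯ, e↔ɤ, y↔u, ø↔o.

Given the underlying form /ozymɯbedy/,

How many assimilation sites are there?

3

/y/ harmonizes with /o/ ([+back]) → [u]
/e/ harmonizes with /o/ ([+back]) → [ɤ]
/y/ harmonizes with /o/ ([+back]) → [u]
3 segments change.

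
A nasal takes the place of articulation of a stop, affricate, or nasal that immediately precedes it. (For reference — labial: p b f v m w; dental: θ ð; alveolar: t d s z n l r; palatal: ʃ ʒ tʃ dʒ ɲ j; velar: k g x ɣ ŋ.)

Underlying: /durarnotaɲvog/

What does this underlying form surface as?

[durarnotaɲvog]

no segment meets the rule's conditions; no change.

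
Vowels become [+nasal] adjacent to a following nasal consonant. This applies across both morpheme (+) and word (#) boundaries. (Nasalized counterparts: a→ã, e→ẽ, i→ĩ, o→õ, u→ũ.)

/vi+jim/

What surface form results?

/i/ before nasal /m/ → [ĩ]

[vi+jĩm]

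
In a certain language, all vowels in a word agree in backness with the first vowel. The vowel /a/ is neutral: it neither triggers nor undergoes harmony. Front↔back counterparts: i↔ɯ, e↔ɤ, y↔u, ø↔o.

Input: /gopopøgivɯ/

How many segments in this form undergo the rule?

2

/ø/ harmonizes with /o/ ([+back]) → [o]
/i/ harmonizes with /o/ ([+back]) → [ɯ]
2 segments change.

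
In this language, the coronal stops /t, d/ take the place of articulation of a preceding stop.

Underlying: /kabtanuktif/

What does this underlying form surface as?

[kabpanukkif]

/t/ after /b/ (labial) → [p]
/t/ after /k/ (velar) → [k]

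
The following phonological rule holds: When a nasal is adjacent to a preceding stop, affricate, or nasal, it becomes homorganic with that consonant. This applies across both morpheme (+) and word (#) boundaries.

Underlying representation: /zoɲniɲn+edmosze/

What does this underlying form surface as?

/n/ after /ɲ/ (palatal) → [ɲ]
/n/ after /ɲ/ (palatal) → [ɲ]
/m/ after /d/ (alveolar) → [n]

[zoɲɲiɲɲ+ednosze]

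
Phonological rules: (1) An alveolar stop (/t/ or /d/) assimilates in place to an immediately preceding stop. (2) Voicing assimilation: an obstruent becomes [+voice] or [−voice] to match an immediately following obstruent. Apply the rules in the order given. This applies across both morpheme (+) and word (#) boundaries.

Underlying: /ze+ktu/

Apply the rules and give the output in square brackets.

Rule 1: /t/ after /k/ (velar) → [k]
After rule 1: ze+kku
Rule 2: no segment meets the rule's conditions; no change.

[ze+kku]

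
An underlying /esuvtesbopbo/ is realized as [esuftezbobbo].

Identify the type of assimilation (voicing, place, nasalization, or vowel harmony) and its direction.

voicing assimilation, regressive

/v/→[f] /s/→[z] /p/→[b].
Each target copies a feature from the following segment, so the direction is regressive.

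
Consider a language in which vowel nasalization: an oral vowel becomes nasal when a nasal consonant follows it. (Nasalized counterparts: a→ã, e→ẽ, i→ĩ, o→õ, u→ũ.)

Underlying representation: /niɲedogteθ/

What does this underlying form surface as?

[nĩɲedogteθ]

/i/ before nasal /ɲ/ → [ĩ]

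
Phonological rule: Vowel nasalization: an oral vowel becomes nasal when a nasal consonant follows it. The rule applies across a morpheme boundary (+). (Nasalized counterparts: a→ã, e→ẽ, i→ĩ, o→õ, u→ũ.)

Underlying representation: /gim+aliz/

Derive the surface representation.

[gĩm+aliz]

/i/ before nasal /m/ → [ĩ]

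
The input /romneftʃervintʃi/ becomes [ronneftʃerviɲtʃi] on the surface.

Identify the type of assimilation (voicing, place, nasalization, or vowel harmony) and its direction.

/m/→[n] /n/→[ɲ].
Each target copies a feature from the following segment, so the direction is regressive.

place assimilation, regressive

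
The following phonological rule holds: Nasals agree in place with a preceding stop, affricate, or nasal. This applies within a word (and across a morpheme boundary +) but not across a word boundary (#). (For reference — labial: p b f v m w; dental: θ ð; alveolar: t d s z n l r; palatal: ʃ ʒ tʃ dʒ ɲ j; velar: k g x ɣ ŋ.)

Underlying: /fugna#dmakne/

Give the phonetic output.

[fugŋa#dnakŋe]

/n/ after /g/ (velar) → [ŋ]
/m/ after /d/ (alveolar) → [n]
/n/ after /k/ (velar) → [ŋ]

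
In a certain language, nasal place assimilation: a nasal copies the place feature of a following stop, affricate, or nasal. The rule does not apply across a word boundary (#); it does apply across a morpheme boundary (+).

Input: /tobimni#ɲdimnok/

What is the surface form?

[tobinni#ndinnok]

/m/ before /n/ (alveolar) → [n]
/ɲ/ before /d/ (alveolar) → [n]
/m/ before /n/ (alveolar) → [n]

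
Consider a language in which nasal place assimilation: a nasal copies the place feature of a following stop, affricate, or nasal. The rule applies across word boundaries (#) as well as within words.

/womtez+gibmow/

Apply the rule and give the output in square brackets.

[wontez+gibmow]

/m/ before /t/ (alveolar) → [n]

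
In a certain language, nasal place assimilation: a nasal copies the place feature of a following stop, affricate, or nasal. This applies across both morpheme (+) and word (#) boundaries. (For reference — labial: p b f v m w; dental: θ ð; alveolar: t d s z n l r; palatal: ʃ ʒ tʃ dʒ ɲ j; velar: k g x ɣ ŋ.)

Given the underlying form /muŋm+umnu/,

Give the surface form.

[mumm+unnu]

/ŋ/ before /m/ (labial) → [m]
/m/ before /n/ (alveolar) → [n]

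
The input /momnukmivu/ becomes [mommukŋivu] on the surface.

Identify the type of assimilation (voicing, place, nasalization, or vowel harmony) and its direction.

/n/→[m] /m/→[ŋ].
Each target copies a feature from the preceding segment, so the direction is progressive.

place assimilation, progressive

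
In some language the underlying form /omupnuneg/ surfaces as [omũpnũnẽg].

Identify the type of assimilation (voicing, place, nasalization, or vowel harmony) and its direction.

nasalization, progressive

/u/→[ũ] /u/→[ũ] /e/→[ẽ].
Each target copies a feature from the preceding segment, so the direction is progressive.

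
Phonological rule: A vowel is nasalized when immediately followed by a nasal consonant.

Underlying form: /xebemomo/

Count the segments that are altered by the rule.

/e/ before nasal /m/ → [ẽ]
/o/ before nasal /m/ → [õ]
2 segments change.

2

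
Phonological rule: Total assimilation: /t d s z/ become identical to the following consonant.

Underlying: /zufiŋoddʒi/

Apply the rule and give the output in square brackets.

[zufiŋodʒdʒi]

/d/ before /dʒ/ → [dʒ] (total assimilation)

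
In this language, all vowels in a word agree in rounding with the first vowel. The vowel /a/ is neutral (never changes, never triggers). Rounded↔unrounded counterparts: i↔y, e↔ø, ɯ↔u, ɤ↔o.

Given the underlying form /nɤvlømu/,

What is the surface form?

[nɤvlemɯ]

/ø/ harmonizes with /ɤ/ ([-round]) → [e]
/u/ harmonizes with /ɤ/ ([-round]) → [ɯ]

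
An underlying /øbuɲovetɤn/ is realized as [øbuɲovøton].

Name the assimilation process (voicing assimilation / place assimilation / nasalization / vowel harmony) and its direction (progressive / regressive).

vowel harmony, progressive

/e/→[ø] /ɤ/→[o].
Vowels agree with the first vowel, so the harmony is progressive.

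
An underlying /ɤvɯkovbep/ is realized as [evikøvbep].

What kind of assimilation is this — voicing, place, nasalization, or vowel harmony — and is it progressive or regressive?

/ɤ/→[e] /ɯ/→[i] /o/→[ø].
Vowels agree with the last vowel, so the harmony is regressive.

vowel harmony, regressive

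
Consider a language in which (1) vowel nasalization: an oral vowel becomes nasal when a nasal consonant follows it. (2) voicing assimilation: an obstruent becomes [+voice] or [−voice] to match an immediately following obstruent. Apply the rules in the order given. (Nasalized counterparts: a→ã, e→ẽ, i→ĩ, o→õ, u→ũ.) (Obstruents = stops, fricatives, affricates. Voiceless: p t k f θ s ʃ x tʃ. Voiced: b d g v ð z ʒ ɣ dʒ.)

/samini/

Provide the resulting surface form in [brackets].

Rule 1: /a/ before nasal /m/ → [ã]
Rule 1: /i/ before nasal /n/ → [ĩ]
After rule 1: sãmĩni
Rule 2: no segment meets the rule's conditions; no change.

[sãmĩni]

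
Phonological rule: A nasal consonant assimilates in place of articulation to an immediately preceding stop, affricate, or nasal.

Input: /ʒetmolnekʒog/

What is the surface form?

/m/ after /t/ (alveolar) → [n]

[ʒetnolnekʒog]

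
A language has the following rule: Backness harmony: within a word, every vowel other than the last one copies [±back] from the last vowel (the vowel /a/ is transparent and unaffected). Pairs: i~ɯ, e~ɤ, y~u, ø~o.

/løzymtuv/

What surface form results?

/ø/ harmonizes with /u/ ([+back]) → [o]
/y/ harmonizes with /u/ ([+back]) → [u]

[lozumtuv]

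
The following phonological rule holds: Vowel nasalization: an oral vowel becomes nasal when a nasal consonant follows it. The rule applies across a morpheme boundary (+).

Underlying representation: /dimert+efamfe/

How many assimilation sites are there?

/i/ before nasal /m/ → [ĩ]
/a/ before nasal /m/ → [ã]
2 segments change.

2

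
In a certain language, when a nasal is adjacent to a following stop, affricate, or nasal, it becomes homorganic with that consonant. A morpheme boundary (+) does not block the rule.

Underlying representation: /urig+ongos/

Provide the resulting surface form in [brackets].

/n/ before /g/ (velar) → [ŋ]

[urig+oŋgos]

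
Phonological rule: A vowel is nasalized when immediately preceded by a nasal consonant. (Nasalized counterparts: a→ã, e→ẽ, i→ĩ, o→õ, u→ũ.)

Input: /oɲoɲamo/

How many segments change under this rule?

3

/o/ after nasal /ɲ/ → [õ]
/a/ after nasal /ɲ/ → [ã]
/o/ after nasal /m/ → [õ]
3 segments change.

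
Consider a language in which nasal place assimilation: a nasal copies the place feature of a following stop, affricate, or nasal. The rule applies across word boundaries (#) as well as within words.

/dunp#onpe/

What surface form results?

/n/ before /p/ (labial) → [m]
/n/ before /p/ (labial) → [m]

[dump#ompe]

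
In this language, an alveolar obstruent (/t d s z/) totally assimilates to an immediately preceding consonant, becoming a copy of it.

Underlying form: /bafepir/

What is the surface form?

[bafepir]

no segment meets the rule's conditions; no change.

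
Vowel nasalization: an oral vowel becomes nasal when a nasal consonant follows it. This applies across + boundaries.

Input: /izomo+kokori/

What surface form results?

/o/ before nasal /m/ → [õ]

[izõmo+kokori]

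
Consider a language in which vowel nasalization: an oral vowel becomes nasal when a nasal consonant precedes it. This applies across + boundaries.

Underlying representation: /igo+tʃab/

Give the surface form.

[igo+tʃab]

no segment meets the rule's conditions; no change.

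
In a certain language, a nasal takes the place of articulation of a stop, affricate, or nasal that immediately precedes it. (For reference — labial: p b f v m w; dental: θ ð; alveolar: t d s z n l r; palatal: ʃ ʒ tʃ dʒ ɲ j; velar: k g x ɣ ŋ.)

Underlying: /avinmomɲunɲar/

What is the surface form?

[avinnommunnar]

/m/ after /n/ (alveolar) → [n]
/ɲ/ after /m/ (labial) → [m]
/ɲ/ after /n/ (alveolar) → [n]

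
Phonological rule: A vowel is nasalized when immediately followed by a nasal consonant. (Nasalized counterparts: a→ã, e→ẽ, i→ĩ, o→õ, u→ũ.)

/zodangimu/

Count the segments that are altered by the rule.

2

/a/ before nasal /n/ → [ã]
/i/ before nasal /m/ → [ĩ]
2 segments change.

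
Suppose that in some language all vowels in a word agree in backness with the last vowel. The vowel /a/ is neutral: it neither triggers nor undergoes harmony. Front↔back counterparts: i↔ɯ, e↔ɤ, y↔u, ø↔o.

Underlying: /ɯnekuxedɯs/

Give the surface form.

[ɯnɤkuxɤdɯs]

/e/ harmonizes with /ɯ/ ([+back]) → [ɤ]
/e/ harmonizes with /ɯ/ ([+back]) → [ɤ]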